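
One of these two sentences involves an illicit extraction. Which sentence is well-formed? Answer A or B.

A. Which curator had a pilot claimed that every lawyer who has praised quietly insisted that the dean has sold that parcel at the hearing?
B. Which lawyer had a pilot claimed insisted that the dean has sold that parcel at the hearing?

B

In A, the wh-phrase is extracted from inside a complex-NP island (relative clause) (introduced by "who"), which blocks movement.
In B, the extraction path crosses only that-complement boundaries, which are transparent.
So B is grammatical.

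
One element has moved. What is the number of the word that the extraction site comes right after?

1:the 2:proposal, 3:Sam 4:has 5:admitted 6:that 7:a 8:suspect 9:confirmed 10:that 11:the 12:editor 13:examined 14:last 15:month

13

The displaced element is "the proposal" (word 2).
It is linked across 2 clause boundaries (that → that).
It functions as the direct object of "examined", so the gap sits immediately after word 13 ("examined").
Base order: Sam has admitted that a suspect confirmed that the editor examined the proposal last month.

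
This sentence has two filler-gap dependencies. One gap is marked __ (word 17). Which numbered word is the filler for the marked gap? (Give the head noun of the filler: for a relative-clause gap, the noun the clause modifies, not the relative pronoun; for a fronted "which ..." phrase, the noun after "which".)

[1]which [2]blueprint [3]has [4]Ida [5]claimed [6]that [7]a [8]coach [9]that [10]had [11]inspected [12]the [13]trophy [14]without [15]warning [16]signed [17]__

2

The marked gap is the direct object of "signed".
Its filler is the fronted wh-phrase "which blueprint", at word 2.
(The other dependency links word 8 to a gap after word 9.)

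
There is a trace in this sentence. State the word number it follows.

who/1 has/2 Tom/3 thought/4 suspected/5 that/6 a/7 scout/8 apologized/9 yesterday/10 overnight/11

The displaced element is "who" (word 1).
It is linked across 1 clause boundary (Ø).
It functions as the subject of "suspected", so the gap sits immediately after word 4 ("thought").
Base order: Tom has thought that who suspected that a scout apologized yesterday overnight.

4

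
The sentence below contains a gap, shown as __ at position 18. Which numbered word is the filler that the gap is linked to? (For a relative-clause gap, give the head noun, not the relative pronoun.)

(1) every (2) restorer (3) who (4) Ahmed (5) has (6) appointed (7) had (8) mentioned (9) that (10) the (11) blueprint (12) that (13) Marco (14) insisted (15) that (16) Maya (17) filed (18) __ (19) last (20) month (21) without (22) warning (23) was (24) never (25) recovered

11

The gap at 18 is the object of "filed", inside a relative clause.
The relative pronoun is "that" (word 12); it is bound by the head noun immediately before it.
Its filler is the head noun "blueprint", at word 11.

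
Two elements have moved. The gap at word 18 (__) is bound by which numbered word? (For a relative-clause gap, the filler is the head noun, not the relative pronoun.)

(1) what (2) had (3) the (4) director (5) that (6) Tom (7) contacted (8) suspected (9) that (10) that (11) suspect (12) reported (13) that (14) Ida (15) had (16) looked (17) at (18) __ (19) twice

1

The marked gap is the object of the preposition "at" of "looked".
Its filler is the fronted wh-phrase "what", at word 1.
(The other dependency links word 4 to a gap after word 7.)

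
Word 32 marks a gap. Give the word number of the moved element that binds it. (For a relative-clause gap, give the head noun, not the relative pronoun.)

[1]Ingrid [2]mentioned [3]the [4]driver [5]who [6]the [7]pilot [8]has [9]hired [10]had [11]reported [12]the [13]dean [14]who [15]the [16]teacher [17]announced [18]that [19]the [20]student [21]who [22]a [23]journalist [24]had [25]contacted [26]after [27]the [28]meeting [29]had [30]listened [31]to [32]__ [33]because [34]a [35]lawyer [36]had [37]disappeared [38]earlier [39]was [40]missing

The gap at 32 is the prepositional object of "listened", inside a relative clause.
The relative pronoun is "who" (word 14); it is bound by the head noun immediately before it.
Its filler is the head noun "dean", at word 13.

13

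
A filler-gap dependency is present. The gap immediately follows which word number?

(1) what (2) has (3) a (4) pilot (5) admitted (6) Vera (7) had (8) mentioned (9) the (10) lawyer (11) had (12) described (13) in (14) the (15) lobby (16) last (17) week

12

The displaced element is "what" (word 1).
It is linked across 2 clause boundaries (Ø → Ø).
It functions as the direct object of "described", so the gap sits immediately after word 12 ("described").
Base order: A pilot has admitted Vera had mentioned the lawyer had described what in the lobby last week.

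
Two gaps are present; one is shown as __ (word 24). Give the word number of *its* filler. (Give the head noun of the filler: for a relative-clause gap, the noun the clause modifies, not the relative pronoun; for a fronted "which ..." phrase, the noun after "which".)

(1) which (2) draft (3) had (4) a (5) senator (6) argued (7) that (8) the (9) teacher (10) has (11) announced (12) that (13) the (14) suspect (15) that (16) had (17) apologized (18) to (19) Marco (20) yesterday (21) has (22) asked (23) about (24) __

2

The marked gap is the object of the preposition "about" of "asked".
Its filler is the fronted wh-phrase "which draft", at word 2.
(The other dependency links word 14 to a gap after word 15.)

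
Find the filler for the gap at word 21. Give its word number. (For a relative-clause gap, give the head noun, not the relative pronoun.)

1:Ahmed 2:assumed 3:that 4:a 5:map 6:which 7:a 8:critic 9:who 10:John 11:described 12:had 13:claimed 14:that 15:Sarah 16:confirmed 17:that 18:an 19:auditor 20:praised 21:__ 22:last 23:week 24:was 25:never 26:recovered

The gap at 21 is the object of "praised", inside a relative clause.
The relative pronoun is "which" (word 6); it is bound by the head noun immediately before it.
Its filler is the head noun "map", at word 5.

5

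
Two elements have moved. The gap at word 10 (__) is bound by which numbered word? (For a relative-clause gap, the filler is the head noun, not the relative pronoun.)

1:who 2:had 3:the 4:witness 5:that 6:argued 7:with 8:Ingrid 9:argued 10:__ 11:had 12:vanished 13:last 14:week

The marked gap is the subject of "vanished".
Its filler is the fronted wh-phrase "who", at word 1.
(The other dependency links word 4 to a gap after word 5.)

1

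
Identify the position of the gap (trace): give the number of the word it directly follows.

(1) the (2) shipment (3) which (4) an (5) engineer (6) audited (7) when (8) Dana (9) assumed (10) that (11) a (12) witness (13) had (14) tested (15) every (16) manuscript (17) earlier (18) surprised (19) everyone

6

The displaced element is "the shipment" (word 2).
It functions as the direct object of "audited", so the gap sits immediately after word 6 ("audited").
Base order: An engineer audited the shipment when Dana assumed that a witness had tested every manuscript earlier.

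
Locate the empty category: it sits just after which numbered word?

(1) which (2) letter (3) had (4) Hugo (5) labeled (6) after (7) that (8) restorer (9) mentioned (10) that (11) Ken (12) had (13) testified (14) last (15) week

5

The displaced element is "which letter" (word 2).
It functions as the direct object of "labeled", so the gap sits immediately after word 5 ("labeled").
Base order: Hugo had labeled which letter after that restorer mentioned that Ken had testified last week.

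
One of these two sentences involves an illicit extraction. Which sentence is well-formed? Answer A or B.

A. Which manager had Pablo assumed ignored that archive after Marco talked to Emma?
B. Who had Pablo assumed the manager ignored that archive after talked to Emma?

A

In B, the wh-phrase is extracted from inside an adjunct island (introduced by "after"), which blocks movement.
In A, the extraction path crosses only that-complement boundaries, which are transparent.
So A is grammatical.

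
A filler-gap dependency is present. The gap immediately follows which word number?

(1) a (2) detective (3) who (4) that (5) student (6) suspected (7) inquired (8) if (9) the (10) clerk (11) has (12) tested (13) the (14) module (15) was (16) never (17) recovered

The displaced element is "a detective" (word 2).
It is linked across 1 clause boundary (Ø).
It functions as the subject of "inquired", so the gap sits immediately after word 6 ("suspected").
Base order: That student suspected that a detective inquired if the clerk has tested the module.

6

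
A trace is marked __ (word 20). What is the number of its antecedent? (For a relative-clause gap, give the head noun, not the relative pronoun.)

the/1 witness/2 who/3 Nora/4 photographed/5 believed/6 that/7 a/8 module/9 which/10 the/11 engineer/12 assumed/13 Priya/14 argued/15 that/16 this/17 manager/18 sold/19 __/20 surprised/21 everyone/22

The gap at 20 is the object of "sold", inside a relative clause.
The relative pronoun is "which" (word 10); it is bound by the head noun immediately before it.
Its filler is the head noun "module", at word 9.

9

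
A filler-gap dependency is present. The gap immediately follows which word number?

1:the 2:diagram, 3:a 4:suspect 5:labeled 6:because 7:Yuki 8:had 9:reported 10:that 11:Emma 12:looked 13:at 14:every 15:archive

The displaced element is "the diagram" (word 2).
It functions as the direct object of "labeled", so the gap sits immediately after word 5 ("labeled").
Base order: A suspect labeled the diagram because Yuki had reported that Emma looked at every archive.

5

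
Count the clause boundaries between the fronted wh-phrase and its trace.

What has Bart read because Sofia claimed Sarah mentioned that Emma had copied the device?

"what" originates inside the matrix clause — no clause boundary is crossed.

0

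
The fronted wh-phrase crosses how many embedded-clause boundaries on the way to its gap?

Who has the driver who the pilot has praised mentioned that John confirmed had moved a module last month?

"who" is extracted from the subject of "moved".
Boundaries crossed, outermost first: [that], [Ø] — 2 in total.

2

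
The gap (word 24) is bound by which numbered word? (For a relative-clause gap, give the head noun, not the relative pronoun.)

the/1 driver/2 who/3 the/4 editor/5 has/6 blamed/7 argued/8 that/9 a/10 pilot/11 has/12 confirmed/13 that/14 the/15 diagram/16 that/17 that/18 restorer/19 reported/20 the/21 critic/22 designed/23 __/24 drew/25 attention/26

16

The gap at 24 is the object of "designed", inside a relative clause.
The relative pronoun is "that" (word 17); it is bound by the head noun immediately before it.
Its filler is the head noun "diagram", at word 16.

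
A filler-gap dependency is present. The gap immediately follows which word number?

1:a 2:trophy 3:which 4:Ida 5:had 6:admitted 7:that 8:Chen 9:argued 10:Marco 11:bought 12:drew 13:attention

The displaced element is "a trophy" (word 2).
It is linked across 2 clause boundaries (that → Ø).
It functions as the direct object of "bought", so the gap sits immediately after word 11 ("bought").
Base order: Ida had admitted that Chen argued Marco bought a trophy.

11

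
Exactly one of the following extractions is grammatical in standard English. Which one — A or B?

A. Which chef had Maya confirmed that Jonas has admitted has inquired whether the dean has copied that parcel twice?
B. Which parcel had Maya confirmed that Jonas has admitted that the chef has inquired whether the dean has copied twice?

In B, the wh-phrase is extracted from inside a wh-island (introduced by "whether"), which blocks movement.
In A, the extraction path crosses only that-complement boundaries, which are transparent.
So A is grammatical.

A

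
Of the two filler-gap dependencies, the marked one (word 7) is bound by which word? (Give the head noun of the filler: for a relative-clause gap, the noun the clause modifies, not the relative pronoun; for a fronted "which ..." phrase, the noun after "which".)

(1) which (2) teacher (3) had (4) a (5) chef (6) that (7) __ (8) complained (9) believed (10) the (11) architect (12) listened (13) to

5

The marked gap is inside the relative clause, the subject of "complained".
Its filler is the head noun "chef" (via "that"), at word 5.
(The other dependency links word 2 to a gap after word 13.)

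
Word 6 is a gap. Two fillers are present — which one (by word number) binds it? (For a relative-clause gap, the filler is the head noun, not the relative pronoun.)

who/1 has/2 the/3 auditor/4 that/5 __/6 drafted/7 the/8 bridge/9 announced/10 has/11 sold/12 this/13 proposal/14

The marked gap is inside the relative clause, the subject of "drafted".
Its filler is the head noun "auditor" (via "that"), at word 4.
(The other dependency links word 1 to a gap after word 10.)

4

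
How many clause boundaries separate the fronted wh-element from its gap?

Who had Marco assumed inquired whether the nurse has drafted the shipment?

1

"who" is extracted from the subject of "inquired".
Boundaries crossed, outermost first: [Ø] — 1 in total.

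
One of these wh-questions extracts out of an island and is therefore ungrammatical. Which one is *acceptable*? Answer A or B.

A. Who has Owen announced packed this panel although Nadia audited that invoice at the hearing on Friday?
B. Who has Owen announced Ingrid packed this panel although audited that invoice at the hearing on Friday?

A

In B, the wh-phrase is extracted from inside an adjunct island (introduced by "although"), which blocks movement.
In A, the extraction path crosses only that-complement boundaries, which are transparent.
So A is grammatical.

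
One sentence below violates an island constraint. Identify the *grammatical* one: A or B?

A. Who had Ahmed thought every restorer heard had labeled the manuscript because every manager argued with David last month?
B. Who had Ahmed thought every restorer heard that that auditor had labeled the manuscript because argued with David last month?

A

In B, the wh-phrase is extracted from inside an adjunct island (introduced by "because"), which blocks movement.
In A, the extraction path crosses only that-complement boundaries, which are transparent.
So A is grammatical.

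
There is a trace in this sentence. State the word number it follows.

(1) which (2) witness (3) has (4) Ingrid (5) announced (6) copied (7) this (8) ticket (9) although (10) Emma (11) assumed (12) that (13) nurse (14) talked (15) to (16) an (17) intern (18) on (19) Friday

The displaced element is "which witness" (word 2).
It is linked across 1 clause boundary (Ø).
It functions as the subject of "copied", so the gap sits immediately after word 5 ("announced").
Base order: Ingrid has announced that which witness copied this ticket although Emma assumed that nurse talked to an intern on Friday.

5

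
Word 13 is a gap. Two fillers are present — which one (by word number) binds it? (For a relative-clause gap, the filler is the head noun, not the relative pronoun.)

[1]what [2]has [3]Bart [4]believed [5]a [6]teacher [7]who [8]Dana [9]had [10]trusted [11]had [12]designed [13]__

The marked gap is the direct object of "designed".
Its filler is the fronted wh-phrase "what", at word 1.
(The other dependency links word 6 to a gap after word 10.)

1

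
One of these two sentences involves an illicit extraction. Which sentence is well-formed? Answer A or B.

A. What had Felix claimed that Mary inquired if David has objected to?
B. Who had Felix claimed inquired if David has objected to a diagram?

B

In A, the wh-phrase is extracted from inside a wh-island (introduced by "if"), which blocks movement.
In B, the extraction path crosses only that-complement boundaries, which are transparent.
So B is grammatical.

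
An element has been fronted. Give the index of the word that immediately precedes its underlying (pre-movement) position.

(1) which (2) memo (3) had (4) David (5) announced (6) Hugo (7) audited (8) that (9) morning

7

The displaced element is "which memo" (word 2).
It is linked across 1 clause boundary (Ø).
It functions as the direct object of "audited", so the gap sits immediately after word 7 ("audited").
Base order: David had announced Hugo audited which memo that morning.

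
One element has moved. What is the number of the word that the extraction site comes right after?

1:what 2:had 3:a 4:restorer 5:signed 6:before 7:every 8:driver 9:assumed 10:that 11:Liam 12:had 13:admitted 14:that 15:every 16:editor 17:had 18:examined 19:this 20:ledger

5

The displaced element is "what" (word 1).
It functions as the direct object of "signed", so the gap sits immediately after word 5 ("signed").
Base order: A restorer had signed what before every driver assumed that Liam had admitted that every editor had examined this ledger.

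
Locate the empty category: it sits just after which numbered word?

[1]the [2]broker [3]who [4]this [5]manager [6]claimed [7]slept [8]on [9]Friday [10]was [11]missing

6

The displaced element is "the broker" (word 2).
It is linked across 1 clause boundary (Ø).
It functions as the subject of "slept", so the gap sits immediately after word 6 ("claimed").
Base order: This manager claimed that the broker slept on Friday.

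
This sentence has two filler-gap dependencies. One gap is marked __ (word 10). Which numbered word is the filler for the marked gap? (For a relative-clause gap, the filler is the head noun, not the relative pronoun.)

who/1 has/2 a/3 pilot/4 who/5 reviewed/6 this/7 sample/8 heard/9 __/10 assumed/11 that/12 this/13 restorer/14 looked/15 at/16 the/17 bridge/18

1

The marked gap is the subject of "assumed".
Its filler is the fronted wh-phrase "who", at word 1.
(The other dependency links word 4 to a gap after word 5.)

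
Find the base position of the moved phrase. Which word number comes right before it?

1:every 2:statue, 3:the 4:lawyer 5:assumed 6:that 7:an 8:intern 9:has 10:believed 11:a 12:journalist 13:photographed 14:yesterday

The displaced element is "every statue" (word 2).
It is linked across 2 clause boundaries (that → Ø).
It functions as the direct object of "photographed", so the gap sits immediately after word 13 ("photographed").
Base order: The lawyer assumed that an intern has believed a journalist photographed every statue yesterday.

13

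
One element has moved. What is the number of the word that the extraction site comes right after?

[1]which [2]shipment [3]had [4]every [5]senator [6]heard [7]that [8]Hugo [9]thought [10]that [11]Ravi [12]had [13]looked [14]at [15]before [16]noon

14

The displaced element is "which shipment" (word 2).
It is linked across 2 clause boundaries (that → that).
It functions as the object of the preposition "at" of "looked", so the gap sits immediately after word 14 ("at").
Base order: Every senator had heard that Hugo thought that Ravi had looked at which shipment before noon.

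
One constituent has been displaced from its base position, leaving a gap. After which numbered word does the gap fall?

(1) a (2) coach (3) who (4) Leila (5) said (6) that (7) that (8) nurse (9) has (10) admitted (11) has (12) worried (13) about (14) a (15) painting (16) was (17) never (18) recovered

The displaced element is "a coach" (word 2).
It is linked across 2 clause boundaries (that → Ø).
It functions as the subject of "worried", so the gap sits immediately after word 10 ("admitted").
Base order: Leila said that that nurse has admitted that a coach has worried about a painting.

10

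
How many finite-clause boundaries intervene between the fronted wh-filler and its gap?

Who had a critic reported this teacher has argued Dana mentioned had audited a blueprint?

"who" is extracted from the subject of "audited".
Boundaries crossed, outermost first: [Ø], [Ø], [Ø] — 3 in total.

3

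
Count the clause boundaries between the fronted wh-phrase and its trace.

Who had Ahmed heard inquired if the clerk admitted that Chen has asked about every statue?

1

"who" is extracted from the subject of "inquired".
Boundaries crossed, outermost first: [Ø] — 1 in total.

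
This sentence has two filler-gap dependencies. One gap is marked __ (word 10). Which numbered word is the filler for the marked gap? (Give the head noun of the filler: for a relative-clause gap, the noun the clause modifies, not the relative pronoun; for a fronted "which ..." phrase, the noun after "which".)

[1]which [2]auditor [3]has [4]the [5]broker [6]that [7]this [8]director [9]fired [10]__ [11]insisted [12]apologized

5

The marked gap is inside the relative clause, the direct object of "fired".
Its filler is the head noun "broker" (via "that"), at word 5.
(The other dependency links word 2 to a gap after word 11.)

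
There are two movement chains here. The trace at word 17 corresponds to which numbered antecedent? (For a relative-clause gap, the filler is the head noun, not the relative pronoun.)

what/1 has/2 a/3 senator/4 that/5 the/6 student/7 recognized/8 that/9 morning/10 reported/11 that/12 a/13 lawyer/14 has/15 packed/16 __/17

The marked gap is the direct object of "packed".
Its filler is the fronted wh-phrase "what", at word 1.
(The other dependency links word 4 to a gap after word 8.)

1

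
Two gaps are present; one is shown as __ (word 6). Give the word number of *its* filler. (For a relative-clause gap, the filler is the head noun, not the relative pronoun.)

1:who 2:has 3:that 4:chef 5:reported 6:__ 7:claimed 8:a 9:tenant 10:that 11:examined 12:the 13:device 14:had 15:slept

The marked gap is the subject of "claimed".
Its filler is the fronted wh-phrase "who", at word 1.
(The other dependency links word 9 to a gap after word 10.)

1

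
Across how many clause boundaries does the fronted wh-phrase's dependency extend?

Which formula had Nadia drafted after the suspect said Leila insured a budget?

0

"which formula" originates inside the matrix clause — no clause boundary is crossed.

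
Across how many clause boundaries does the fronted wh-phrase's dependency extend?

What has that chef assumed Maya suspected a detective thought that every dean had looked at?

3

"what" is extracted from the PP object of "looked".
Boundaries crossed, outermost first: [Ø], [Ø], [that] — 3 in total.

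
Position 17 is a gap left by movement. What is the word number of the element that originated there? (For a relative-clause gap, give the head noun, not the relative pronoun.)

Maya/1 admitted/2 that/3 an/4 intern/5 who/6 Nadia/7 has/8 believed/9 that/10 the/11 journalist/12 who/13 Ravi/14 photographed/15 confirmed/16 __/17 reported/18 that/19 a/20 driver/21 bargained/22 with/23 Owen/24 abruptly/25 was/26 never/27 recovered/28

5

The gap at 17 is the subject of "reported", inside a relative clause.
The relative pronoun is "who" (word 6); it is bound by the head noun immediately before it.
Its filler is the head noun "intern", at word 5.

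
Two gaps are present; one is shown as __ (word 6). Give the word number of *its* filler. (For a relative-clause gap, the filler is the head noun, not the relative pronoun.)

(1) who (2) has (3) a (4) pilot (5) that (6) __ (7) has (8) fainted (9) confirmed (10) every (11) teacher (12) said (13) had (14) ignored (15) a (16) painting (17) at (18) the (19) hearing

The marked gap is inside the relative clause, the subject of "fainted".
Its filler is the head noun "pilot" (via "that"), at word 4.
(The other dependency links word 1 to a gap after word 12.)

4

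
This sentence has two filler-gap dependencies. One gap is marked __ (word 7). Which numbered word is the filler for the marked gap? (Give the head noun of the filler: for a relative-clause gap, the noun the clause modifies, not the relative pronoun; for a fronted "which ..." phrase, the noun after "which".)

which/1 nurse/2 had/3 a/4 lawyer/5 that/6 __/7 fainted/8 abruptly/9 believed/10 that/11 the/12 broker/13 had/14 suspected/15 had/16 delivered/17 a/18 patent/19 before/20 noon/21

5

The marked gap is inside the relative clause, the subject of "fainted".
Its filler is the head noun "lawyer" (via "that"), at word 5.
(The other dependency links word 2 to a gap after word 15.)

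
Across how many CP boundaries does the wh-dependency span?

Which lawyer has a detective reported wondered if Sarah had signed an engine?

1

"which lawyer" is extracted from the subject of "wondered".
Boundaries crossed, outermost first: [Ø] — 1 in total.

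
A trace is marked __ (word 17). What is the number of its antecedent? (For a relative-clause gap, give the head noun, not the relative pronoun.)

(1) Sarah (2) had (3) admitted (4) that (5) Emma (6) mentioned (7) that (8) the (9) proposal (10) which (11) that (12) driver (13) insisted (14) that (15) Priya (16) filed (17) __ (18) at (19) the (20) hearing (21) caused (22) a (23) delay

The gap at 17 is the object of "filed", inside a relative clause.
The relative pronoun is "which" (word 10); it is bound by the head noun immediately before it.
Its filler is the head noun "proposal", at word 9.

9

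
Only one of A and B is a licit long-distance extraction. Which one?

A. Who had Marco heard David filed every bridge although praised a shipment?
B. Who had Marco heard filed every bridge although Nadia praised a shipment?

In A, the wh-phrase is extracted from inside an adjunct island (introduced by "although"), which blocks movement.
In B, the extraction path crosses only that-complement boundaries, which are transparent.
So B is grammatical.

B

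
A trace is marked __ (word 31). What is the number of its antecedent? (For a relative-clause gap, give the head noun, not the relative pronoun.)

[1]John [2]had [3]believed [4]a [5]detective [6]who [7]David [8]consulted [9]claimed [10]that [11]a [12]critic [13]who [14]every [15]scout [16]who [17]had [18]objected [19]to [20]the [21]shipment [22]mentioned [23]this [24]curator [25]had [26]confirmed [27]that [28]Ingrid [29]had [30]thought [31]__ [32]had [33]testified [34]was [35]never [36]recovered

The gap at 31 is the subject of "testified", inside a relative clause.
The relative pronoun is "who" (word 13); it is bound by the head noun immediately before it.
Its filler is the head noun "critic", at word 12.

12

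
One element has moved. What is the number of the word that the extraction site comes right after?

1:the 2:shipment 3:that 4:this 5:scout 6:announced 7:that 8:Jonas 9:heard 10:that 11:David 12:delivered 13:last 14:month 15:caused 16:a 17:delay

The displaced element is "the shipment" (word 2).
It is linked across 2 clause boundaries (that → that).
It functions as the direct object of "delivered", so the gap sits immediately after word 12 ("delivered").
Base order: This scout announced that Jonas heard that David delivered the shipment last month.

12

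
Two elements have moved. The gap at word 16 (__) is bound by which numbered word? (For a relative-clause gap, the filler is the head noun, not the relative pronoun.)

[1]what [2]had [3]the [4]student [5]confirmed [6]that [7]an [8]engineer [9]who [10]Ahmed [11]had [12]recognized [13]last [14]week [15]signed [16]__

1

The marked gap is the direct object of "signed".
Its filler is the fronted wh-phrase "what", at word 1.
(The other dependency links word 8 to a gap after word 12.)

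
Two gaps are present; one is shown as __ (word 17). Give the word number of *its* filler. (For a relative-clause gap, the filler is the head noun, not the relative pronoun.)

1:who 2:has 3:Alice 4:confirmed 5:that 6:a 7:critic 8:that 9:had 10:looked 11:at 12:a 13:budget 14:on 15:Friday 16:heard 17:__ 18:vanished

The marked gap is the subject of "vanished".
Its filler is the fronted wh-phrase "who", at word 1.
(The other dependency links word 7 to a gap after word 8.)

1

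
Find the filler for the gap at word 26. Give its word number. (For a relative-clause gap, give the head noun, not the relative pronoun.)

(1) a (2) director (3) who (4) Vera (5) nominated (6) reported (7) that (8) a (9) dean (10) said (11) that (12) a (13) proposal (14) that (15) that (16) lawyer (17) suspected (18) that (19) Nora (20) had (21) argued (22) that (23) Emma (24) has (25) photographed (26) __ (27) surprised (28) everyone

13

The gap at 26 is the object of "photographed", inside a relative clause.
The relative pronoun is "that" (word 14); it is bound by the head noun immediately before it.
Its filler is the head noun "proposal", at word 13.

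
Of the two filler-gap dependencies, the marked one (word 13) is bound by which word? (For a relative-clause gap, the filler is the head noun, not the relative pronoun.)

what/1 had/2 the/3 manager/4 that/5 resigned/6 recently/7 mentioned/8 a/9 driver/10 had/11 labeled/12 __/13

The marked gap is the direct object of "labeled".
Its filler is the fronted wh-phrase "what", at word 1.
(The other dependency links word 4 to a gap after word 5.)

1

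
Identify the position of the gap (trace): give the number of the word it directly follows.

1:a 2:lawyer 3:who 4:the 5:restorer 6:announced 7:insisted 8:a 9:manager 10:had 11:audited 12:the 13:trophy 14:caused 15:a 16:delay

6

The displaced element is "a lawyer" (word 2).
It is linked across 1 clause boundary (Ø).
It functions as the subject of "insisted", so the gap sits immediately after word 6 ("announced").
Base order: The restorer announced a lawyer insisted a manager had audited the trophy.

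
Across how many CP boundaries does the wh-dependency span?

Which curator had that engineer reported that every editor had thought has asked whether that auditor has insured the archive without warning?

2

"which curator" is extracted from the subject of "asked".
Boundaries crossed, outermost first: [that], [Ø] — 2 in total.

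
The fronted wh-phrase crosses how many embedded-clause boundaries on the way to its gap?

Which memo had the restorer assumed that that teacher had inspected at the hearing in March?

"which memo" is extracted from the object of "inspected".
Boundaries crossed, outermost first: [that] — 1 in total.

1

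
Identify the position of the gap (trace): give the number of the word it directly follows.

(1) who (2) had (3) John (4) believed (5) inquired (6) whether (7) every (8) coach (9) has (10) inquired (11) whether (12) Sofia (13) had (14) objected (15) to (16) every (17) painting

The displaced element is "who" (word 1).
It is linked across 1 clause boundary (Ø).
It functions as the subject of "inquired", so the gap sits immediately after word 4 ("believed").
Base order: John had believed that who inquired whether every coach has inquired whether Sofia had objected to every painting.

4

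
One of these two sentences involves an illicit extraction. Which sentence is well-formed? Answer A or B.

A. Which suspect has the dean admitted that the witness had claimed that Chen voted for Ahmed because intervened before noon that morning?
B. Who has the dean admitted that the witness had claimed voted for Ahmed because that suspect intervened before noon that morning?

B

In A, the wh-phrase is extracted from inside an adjunct island (introduced by "because"), which blocks movement.
In B, the extraction path crosses only that-complement boundaries, which are transparent.
So B is grammatical.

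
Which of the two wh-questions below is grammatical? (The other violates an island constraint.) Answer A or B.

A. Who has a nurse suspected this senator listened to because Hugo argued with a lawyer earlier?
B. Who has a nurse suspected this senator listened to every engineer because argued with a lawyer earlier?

In B, the wh-phrase is extracted from inside an adjunct island (introduced by "because"), which blocks movement.
In A, the extraction path crosses only that-complement boundaries, which are transparent.
So A is grammatical.

A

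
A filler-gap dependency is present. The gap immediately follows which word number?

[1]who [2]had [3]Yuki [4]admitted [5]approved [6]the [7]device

4

The displaced element is "who" (word 1).
It is linked across 1 clause boundary (Ø).
It functions as the subject of "approved", so the gap sits immediately after word 4 ("admitted").
Base order: Yuki had admitted that who approved the device.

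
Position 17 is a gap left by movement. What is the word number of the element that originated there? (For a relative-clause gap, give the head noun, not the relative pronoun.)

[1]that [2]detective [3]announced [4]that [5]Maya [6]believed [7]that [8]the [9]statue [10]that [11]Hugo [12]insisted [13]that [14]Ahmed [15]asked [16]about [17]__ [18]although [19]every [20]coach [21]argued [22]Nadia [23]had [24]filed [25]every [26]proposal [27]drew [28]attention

9

The gap at 17 is the prepositional object of "asked", inside a relative clause.
The relative pronoun is "that" (word 10); it is bound by the head noun immediately before it.
Its filler is the head noun "statue", at word 9.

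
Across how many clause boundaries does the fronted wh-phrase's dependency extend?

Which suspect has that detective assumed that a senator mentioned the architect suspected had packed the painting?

3

"which suspect" is extracted from the subject of "packed".
Boundaries crossed, outermost first: [that], [Ø], [Ø] — 3 in total.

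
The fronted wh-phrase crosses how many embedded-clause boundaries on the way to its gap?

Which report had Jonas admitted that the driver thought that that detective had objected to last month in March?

2

"which report" is extracted from the PP object of "objected".
Boundaries crossed, outermost first: [that], [that] — 2 in total.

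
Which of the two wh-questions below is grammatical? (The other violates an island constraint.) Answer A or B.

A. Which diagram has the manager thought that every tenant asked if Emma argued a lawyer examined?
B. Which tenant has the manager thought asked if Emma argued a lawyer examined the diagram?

In A, the wh-phrase is extracted from inside a wh-island (introduced by "if"), which blocks movement.
In B, the extraction path crosses only that-complement boundaries, which are transparent.
So B is grammatical.

B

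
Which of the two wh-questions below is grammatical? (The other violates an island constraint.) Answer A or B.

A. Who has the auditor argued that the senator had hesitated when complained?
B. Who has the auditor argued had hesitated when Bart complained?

In A, the wh-phrase is extracted from inside an adjunct island (introduced by "when"), which blocks movement.
In B, the extraction path crosses only that-complement boundaries, which are transparent.
So B is grammatical.

B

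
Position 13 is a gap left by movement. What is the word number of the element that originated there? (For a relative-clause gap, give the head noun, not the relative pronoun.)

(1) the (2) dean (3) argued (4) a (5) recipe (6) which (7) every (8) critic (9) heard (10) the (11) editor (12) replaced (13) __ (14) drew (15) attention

The gap at 13 is the object of "replaced", inside a relative clause.
The relative pronoun is "which" (word 6); it is bound by the head noun immediately before it.
Its filler is the head noun "recipe", at word 5.

5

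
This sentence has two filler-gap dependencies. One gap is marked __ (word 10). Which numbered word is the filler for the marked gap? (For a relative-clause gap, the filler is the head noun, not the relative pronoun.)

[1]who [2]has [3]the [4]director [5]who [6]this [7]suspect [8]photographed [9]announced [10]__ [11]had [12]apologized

1

The marked gap is the subject of "apologized".
Its filler is the fronted wh-phrase "who", at word 1.
(The other dependency links word 4 to a gap after word 8.)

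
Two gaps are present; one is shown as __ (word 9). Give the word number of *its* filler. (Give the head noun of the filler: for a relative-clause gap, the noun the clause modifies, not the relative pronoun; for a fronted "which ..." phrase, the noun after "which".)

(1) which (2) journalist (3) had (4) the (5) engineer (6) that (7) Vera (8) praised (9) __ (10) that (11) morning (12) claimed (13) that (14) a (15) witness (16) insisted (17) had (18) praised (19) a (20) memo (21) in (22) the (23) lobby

5

The marked gap is inside the relative clause, the direct object of "praised".
Its filler is the head noun "engineer" (via "that"), at word 5.
(The other dependency links word 2 to a gap after word 16.)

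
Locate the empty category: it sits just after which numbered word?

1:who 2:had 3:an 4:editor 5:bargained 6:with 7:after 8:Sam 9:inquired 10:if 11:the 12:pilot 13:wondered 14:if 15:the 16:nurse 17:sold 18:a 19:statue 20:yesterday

6

The displaced element is "who" (word 1).
It functions as the object of the preposition "with" of "bargained", so the gap sits immediately after word 6 ("with").
Base order: An editor had bargained with who after Sam inquired if the pilot wondered if the nurse sold a statue yesterday.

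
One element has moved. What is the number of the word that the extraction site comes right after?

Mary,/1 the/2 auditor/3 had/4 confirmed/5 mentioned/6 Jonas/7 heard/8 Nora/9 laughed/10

The displaced element is "Mary" (word 1).
It is linked across 1 clause boundary (Ø).
It functions as the subject of "mentioned", so the gap sits immediately after word 5 ("confirmed").
Base order: The auditor had confirmed that Mary mentioned Jonas heard Nora laughed.

5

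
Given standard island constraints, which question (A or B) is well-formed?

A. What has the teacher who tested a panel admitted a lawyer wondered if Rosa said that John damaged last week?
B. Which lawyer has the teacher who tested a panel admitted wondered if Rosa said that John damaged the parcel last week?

In A, the wh-phrase is extracted from inside a wh-island (introduced by "if"), which blocks movement.
In B, the extraction path crosses only that-complement boundaries, which are transparent.
So B is grammatical.

B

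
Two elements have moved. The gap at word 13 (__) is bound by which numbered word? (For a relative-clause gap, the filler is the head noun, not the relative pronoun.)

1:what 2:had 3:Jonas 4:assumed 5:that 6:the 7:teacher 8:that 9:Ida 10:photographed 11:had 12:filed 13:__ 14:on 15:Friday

The marked gap is the direct object of "filed".
Its filler is the fronted wh-phrase "what", at word 1.
(The other dependency links word 7 to a gap after word 10.)

1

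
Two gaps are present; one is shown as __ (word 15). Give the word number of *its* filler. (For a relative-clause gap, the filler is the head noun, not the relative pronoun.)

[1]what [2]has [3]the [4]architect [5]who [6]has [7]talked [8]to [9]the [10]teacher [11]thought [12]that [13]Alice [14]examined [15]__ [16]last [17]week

The marked gap is the direct object of "examined".
Its filler is the fronted wh-phrase "what", at word 1.
(The other dependency links word 4 to a gap after word 5.)

1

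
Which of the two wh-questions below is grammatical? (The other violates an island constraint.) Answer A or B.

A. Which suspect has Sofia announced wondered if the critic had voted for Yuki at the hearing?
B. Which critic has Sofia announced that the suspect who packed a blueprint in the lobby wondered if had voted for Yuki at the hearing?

In B, the wh-phrase is extracted from inside a wh-island (introduced by "if"), which blocks movement.
In A, the extraction path crosses only that-complement boundaries, which are transparent.
So A is grammatical.

A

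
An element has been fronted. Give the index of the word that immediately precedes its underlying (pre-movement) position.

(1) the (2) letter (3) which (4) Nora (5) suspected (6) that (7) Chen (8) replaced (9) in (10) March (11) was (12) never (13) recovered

The displaced element is "the letter" (word 2).
It is linked across 1 clause boundary (that).
It functions as the direct object of "replaced", so the gap sits immediately after word 8 ("replaced").
Base order: Nora suspected that Chen replaced the letter in March.

8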